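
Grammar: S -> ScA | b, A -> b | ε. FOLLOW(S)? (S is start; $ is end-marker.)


$ ∈ FOLLOW(S). For each A -> αBβ: add FIRST(β)\{ε} to FOLLOW(B); if β nullable, add FOLLOW(A).
FOLLOW(S) = {$, c}


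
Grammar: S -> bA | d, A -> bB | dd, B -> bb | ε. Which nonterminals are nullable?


A nonterminal is nullable iff some alternative derives ε (directly, or every symbol in it is nullable)
Nullable: {B}


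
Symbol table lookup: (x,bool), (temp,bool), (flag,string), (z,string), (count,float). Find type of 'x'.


Lookup 'x' → type bool


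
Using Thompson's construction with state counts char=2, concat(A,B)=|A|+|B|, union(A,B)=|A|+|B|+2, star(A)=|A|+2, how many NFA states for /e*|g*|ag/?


Syntax tree has 4 char leaf(s), 2 union(s), 2 star(s)
chars contribute 4×2 = 8; each union adds +2; each star adds +2
Total: 8 + 4 + 4 = 16 states


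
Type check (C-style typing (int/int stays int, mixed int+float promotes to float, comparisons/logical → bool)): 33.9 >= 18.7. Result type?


Operand types: float >= float
Rule: comparison yields bool
Result type: bool


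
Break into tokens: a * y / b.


Scan left to right, longest-match per lexeme
Tokens: ID(a), OP(*), ID(y), OP(/), ID(b)


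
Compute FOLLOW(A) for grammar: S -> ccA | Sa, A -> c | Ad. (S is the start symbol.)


$ ∈ FOLLOW(S). For each A -> αBβ: add FIRST(β)\{ε} to FOLLOW(B); if β nullable, add FOLLOW(A).
FOLLOW(A) = {$, a, d}


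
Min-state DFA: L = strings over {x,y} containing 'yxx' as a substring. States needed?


KMP-style automaton: 3 progress states + 1 absorbing accept = 4
Minimal DFA: 4 states


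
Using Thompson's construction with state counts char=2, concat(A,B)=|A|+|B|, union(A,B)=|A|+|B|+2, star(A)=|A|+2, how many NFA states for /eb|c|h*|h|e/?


Syntax tree has 6 char leaf(s), 4 union(s), 1 star(s)
chars contribute 6×2 = 12; each union adds +2; each star adds +2
Total: 12 + 8 + 2 = 22 states


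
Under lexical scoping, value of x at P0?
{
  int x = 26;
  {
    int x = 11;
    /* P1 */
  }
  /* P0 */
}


x declared in the same block as P0
x = 26


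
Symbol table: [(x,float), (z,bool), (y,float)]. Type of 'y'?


Lookup 'y' → type float


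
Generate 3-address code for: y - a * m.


Break into single-operator statements:
t1 = a * m
t2 = y - t1


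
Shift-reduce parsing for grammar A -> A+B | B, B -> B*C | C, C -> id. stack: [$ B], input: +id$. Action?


lookahead ∉ {*} so B won't extend; reduce A -> B
Action: reduce (A -> B)


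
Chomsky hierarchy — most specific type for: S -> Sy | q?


Left-linear: every RHS is a terminal or one nonterminal followed by a terminal
Classification: Type 3 (Regular)


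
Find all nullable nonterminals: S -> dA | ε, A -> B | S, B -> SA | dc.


A nonterminal is nullable iff some alternative derives ε (directly, or every symbol in it is nullable)
Nullable: {A, B, S}


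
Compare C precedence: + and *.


'*' is multiplicative (level 10); '+' is additive (level 9)
Higher level binds tighter
'*' has higher precedence than '+'


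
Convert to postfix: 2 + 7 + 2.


Left to right (same or higher precedence on left)
Postfix: 2 7 + 2 +


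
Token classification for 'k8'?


Pattern: letter/underscore followed by alphanumerics, not a keyword
Type: IDENTIFIER


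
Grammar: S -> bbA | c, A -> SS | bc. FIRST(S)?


Per alternative of S: FIRST(bbA) = {b}; FIRST(c) = {c}
FIRST(S) = {b, c}


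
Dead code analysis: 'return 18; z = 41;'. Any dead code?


statement follows a return and is unreachable
Dead: 'z = 41'


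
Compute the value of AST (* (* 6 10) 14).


Evaluate inner: (* 6 10) = 60
Evaluate root: (* 60 14) = 840
Result: 840


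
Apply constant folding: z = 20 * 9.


20 * 9 = 180 at compile time
Optimized: z = 180


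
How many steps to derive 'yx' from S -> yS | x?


Derivation: S => yS => yx
Steps: 2


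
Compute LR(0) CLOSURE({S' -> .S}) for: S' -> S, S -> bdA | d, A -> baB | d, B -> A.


Start: S' -> .S
For each item with dot before a nonterminal B, add B -> .γ for every B-production
Closure: [S' -> .S, S -> .bdA, S -> .d]


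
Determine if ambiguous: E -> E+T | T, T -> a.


precedence layered via separate nonterminal T: deterministic
Unambiguous


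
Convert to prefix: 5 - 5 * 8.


'*' binds tighter: tree is (- 5 (* 5 8))
Prefix: - 5 * 5 8


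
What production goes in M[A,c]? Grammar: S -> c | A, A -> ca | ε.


For [A, c]: 'c' ∈ FIRST(ca)
Entry: A -> ca


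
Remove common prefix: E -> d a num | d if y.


Common prefix: 'd'
Factored: E -> d E', E' -> a num | if y


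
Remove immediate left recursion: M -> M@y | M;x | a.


Left-recursive alternatives: M@y, M;x; non-recursive: a
Introduce M': M -> aM', M' -> @yM' | ;xM' | ε


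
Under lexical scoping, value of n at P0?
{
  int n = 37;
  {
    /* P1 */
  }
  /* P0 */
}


n declared in the same block as P0
n = 37


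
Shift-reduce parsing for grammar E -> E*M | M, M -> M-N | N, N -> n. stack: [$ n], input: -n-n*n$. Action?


'n' on top is the handle for N -> n
Action: reduce (N -> n)


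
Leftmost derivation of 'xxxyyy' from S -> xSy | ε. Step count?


Derivation: S => xSy => xxSyy => xxxSyyy => xxxyyy
Steps: 4


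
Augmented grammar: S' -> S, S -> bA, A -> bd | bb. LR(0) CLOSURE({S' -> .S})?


Start: S' -> .S
For each item with dot before a nonterminal B, add B -> .γ for every B-production
Closure: [S' -> .S, S -> .bA]


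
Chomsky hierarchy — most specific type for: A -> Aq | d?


Left-linear: every RHS is a terminal or one nonterminal followed by a terminal
Classification: Type 3 (Regular)


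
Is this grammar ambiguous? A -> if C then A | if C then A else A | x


dangling else: 'if C then if C then x else x' parses two ways
Ambiguous


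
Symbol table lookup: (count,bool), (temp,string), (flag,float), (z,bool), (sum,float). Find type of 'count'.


Lookup 'count' → type bool


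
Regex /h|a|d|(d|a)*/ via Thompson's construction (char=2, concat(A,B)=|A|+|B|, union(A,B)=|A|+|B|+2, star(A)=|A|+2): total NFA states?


Syntax tree has 5 char leaf(s), 4 union(s), 1 star(s)
chars contribute 5×2 = 10; each union adds +2; each star adds +2
Total: 10 + 8 + 2 = 20 states


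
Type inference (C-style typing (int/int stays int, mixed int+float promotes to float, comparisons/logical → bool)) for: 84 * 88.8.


Operand types: int * float
Rule: mixed int/float promotes to float; int/int stays int
Result type: float


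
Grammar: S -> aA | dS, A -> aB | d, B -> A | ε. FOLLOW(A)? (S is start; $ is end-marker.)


$ ∈ FOLLOW(S). For each A -> αBβ: add FIRST(β)\{ε} to FOLLOW(B); if β nullable, add FOLLOW(A).
FOLLOW(A) = {$}


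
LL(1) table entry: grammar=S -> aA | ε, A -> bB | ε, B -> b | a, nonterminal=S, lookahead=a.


For [S, a]: 'a' ∈ FIRST(aA)
Entry: S -> aA


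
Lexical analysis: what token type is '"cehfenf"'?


Pattern: double-quoted sequence
Type: STRING_LITERAL


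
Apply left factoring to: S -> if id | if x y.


Common prefix: 'if'
Factored: S -> if S', S' -> id | x y


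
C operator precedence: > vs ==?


'>' is relational (level 7); '==' is equality (level 6)
Higher level binds tighter
'>' has higher precedence than '=='


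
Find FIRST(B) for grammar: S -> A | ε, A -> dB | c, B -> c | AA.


Per alternative of B: FIRST(c) = {c}; FIRST(AA) = {c, d}
FIRST(B) = {c, d}


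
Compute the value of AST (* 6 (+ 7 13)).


Evaluate inner: (+ 7 13) = 20
Evaluate root: (* 6 20) = 120
Result: 120


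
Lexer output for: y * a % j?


Scan left to right, longest-match per lexeme
Tokens: ID(y), OP(*), ID(a), OP(%), ID(j)


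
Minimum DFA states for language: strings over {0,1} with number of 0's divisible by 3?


Track (count of 0) mod 3: states 0..2, accept at 0
Minimal DFA: 3 states


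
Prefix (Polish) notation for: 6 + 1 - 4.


left-to-right (same/higher precedence on left): tree is (- (+ 6 1) 4)
Prefix: - + 6 1 4


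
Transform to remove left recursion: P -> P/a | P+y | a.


Left-recursive alternatives: P/a, P+y; non-recursive: a
Introduce P': P -> aP', P' -> /aP' | +yP' | ε


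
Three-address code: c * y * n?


Break into single-operator statements:
t1 = c * y
t2 = t1 * n


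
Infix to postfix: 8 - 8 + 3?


Left to right (same or higher precedence on left)
Postfix: 8 8 - 3 +


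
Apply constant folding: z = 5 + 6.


5 + 6 = 11 at compile time
Optimized: z = 11


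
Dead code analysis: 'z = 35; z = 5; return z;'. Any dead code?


first assignment to z is overwritten before any read
Dead: 'z = 35'


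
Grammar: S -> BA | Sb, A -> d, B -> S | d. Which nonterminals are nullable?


A nonterminal is nullable iff some alternative derives ε (directly, or every symbol in it is nullable)
Nullable: {}


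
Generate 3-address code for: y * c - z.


Break into single-operator statements:
t1 = y * c
t2 = t1 - z


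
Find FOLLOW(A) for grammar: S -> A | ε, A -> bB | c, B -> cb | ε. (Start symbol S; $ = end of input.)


$ ∈ FOLLOW(S). For each A -> αBβ: add FIRST(β)\{ε} to FOLLOW(B); if β nullable, add FOLLOW(A).
FOLLOW(A) = {$}


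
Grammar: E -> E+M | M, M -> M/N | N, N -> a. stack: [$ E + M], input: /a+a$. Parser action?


'/' can extend M; shift to build M -> M/N
Action: shift


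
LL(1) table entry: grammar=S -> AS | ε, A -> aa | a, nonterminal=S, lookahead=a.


For [S, a]: 'a' ∈ FIRST(AS)
Entry: S -> AS


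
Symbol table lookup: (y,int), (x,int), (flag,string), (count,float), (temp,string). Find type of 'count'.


Lookup 'count' → type float


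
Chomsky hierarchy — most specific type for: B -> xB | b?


Right-linear: every RHS is a terminal or a terminal followed by one nonterminal
Classification: Type 3 (Regular)


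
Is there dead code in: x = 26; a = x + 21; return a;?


x is read by a's definition; a is returned
No dead code


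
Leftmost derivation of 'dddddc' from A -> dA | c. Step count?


Derivation: A => dA => ddA => dddA => ddddA => dddddA => dddddc
Steps: 6


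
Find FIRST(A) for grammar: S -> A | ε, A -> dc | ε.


Per alternative of A: FIRST(dc) = {d}; FIRST(ε) = {ε}
FIRST(A) = {d, ε}


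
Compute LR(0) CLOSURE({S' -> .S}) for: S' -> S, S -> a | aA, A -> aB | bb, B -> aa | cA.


Start: S' -> .S
For each item with dot before a nonterminal B, add B -> .γ for every B-production
Closure: [S' -> .S, S -> .a, S -> .aA]


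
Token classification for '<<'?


Pattern: operator symbol
Type: OPERATOR


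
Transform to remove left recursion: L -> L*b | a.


Left-recursive alternatives: L*b; non-recursive: a
Introduce L': L -> aL', L' -> *bL' | ε


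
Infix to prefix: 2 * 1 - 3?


left-to-right (same/higher precedence on left): tree is (- (* 2 1) 3)
Prefix: - * 2 1 3


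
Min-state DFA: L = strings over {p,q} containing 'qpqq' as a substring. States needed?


KMP-style automaton: 4 progress states + 1 absorbing accept = 5
Minimal DFA: 5 states


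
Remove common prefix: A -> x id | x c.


Common prefix: 'x'
Factored: A -> x A', A' -> id | c


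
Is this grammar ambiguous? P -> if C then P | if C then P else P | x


dangling else: 'if C then if C then x else x' parses two ways
Ambiguous


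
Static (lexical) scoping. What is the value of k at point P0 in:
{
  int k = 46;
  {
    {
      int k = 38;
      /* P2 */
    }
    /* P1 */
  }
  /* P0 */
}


k declared in the same block as P0
k = 46


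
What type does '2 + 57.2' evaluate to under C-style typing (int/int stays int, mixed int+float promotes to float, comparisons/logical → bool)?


Operand types: int + float
Rule: mixed int/float promotes to float; int/int stays int
Result type: float


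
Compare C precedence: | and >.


'>' is relational (level 7); '|' is bitwise OR (level 3)
Higher level binds tighter
'>' has higher precedence than '|'


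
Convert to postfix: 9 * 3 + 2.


Left to right (same or higher precedence on left)
Postfix: 9 3 * 2 +


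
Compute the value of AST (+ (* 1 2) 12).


Evaluate inner: (* 1 2) = 2
Evaluate root: (+ 2 12) = 14
Result: 14


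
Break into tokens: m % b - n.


Scan left to right, longest-match per lexeme
Tokens: ID(m), OP(%), ID(b), OP(-), ID(n)


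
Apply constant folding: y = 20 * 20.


20 * 20 = 400 at compile time
Optimized: y = 400


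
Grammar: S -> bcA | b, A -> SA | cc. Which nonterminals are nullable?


A nonterminal is nullable iff some alternative derives ε (directly, or every symbol in it is nullable)
Nullable: {}


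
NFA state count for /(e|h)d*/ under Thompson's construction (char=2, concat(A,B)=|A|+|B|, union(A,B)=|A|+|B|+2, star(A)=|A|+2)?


Syntax tree has 3 char leaf(s), 1 union(s), 1 star(s)
chars contribute 3×2 = 6; each union adds +2; each star adds +2
Total: 6 + 2 + 2 = 10 states


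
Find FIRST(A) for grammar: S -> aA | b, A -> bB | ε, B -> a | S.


Per alternative of A: FIRST(bB) = {b}; FIRST(ε) = {ε}
FIRST(A) = {b, ε}


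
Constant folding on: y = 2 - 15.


2 - 15 = -13 at compile time
Optimized: y = -13


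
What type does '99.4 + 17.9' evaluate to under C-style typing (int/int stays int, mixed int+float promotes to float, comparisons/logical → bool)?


Operand types: float + float
Rule: mixed int/float promotes to float; int/int stays int
Result type: float


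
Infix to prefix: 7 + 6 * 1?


'*' binds tighter: tree is (+ 7 (* 6 1))
Prefix: + 7 * 6 1


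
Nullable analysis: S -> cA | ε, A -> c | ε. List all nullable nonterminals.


A nonterminal is nullable iff some alternative derives ε (directly, or every symbol in it is nullable)
Nullable: {A, S}


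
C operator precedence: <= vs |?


'<=' is relational (level 7); '|' is bitwise OR (level 3)
Higher level binds tighter
'<=' has higher precedence than '|'


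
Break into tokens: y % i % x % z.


Scan left to right, longest-match per lexeme
Tokens: ID(y), OP(%), ID(i), OP(%), ID(x), OP(%), ID(z)


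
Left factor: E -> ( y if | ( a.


Common prefix: '('
Factored: E -> ( E', E' -> y if | a


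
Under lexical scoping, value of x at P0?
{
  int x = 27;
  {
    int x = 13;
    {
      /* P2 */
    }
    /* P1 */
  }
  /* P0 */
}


x declared in the same block as P0
x = 27


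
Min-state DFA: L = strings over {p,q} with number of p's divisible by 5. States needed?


Track (count of p) mod 5: states 0..4, accept at 0
Minimal DFA: 5 states


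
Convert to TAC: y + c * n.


Break into single-operator statements:
t1 = c * n
t2 = y + t1


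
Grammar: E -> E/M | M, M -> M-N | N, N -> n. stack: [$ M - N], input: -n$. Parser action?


handle 'M-N' on top
Action: reduce (M -> M-N)


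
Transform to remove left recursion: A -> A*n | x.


Left-recursive alternatives: A*n; non-recursive: x
Introduce A': A -> xA', A' -> *nA' | ε


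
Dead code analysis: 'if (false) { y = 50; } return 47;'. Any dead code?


condition is constant false, so the whole block is unreachable
Dead: 'if (false) { y = 50; }'


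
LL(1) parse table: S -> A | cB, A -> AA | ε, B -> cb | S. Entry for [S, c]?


For [S, c]: 'c' ∈ FIRST(cB)
Entry: S -> cB


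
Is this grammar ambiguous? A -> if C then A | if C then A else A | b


dangling else: 'if C then if C then b else b' parses two ways
Ambiguous


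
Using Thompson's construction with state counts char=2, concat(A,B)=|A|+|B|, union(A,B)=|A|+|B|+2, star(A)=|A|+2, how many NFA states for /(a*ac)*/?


Syntax tree has 3 char leaf(s), 0 union(s), 2 star(s)
chars contribute 3×2 = 6; each union adds +2; each star adds +2
Total: 6 + 0 + 4 = 10 states


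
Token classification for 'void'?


Pattern: reserved word
Type: KEYWORD


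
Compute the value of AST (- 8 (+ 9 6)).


Evaluate inner: (+ 9 6) = 15
Evaluate root: (- 8 15) = -7
Result: -7


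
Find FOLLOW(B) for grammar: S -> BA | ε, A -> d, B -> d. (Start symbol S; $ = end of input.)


$ ∈ FOLLOW(S). For each A -> αBβ: add FIRST(β)\{ε} to FOLLOW(B); if β nullable, add FOLLOW(A).
FOLLOW(B) = {d}


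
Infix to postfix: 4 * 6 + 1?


Left to right (same or higher precedence on left)
Postfix: 4 6 * 1 +


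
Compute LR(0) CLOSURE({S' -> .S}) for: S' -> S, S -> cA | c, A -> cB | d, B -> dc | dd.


Start: S' -> .S
For each item with dot before a nonterminal B, add B -> .γ for every B-production
Closure: [S' -> .S, S -> .cA, S -> .c]


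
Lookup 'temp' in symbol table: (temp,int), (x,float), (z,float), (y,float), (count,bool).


Lookup 'temp' → type int


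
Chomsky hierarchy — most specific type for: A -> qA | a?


Right-linear: every RHS is a terminal or a terminal followed by one nonterminal
Classification: Type 3 (Regular)


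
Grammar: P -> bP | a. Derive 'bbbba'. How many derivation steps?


Derivation: P => bP => bbP => bbbP => bbbbP => bbbba
Steps: 5


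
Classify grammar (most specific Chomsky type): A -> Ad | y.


Left-linear: every RHS is a terminal or one nonterminal followed by a terminal
Classification: Type 3 (Regular)


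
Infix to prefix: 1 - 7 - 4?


left-to-right (same/higher precedence on left): tree is (- (- 1 7) 4)
Prefix: - - 1 7 4


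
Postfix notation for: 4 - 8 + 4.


Left to right (same or higher precedence on left)
Postfix: 4 8 - 4 +


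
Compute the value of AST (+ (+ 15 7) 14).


Evaluate inner: (+ 15 7) = 22
Evaluate root: (+ 22 14) = 36
Result: 36


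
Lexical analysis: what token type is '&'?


Pattern: operator symbol
Type: OPERATOR


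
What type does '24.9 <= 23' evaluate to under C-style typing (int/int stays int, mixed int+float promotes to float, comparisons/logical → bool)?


Operand types: float <= int
Rule: comparison yields bool
Result type: bool


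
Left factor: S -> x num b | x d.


Common prefix: 'x'
Factored: S -> x S', S' -> num b | d


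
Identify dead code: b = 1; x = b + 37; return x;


b is read by x's definition; x is returned
No dead code


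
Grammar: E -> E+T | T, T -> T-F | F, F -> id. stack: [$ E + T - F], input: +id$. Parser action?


handle 'T-F' on top
Action: reduce (T -> T-F)


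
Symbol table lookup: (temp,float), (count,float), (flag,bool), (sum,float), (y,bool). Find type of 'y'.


Lookup 'y' → type bool


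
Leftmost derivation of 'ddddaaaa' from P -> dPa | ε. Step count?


Derivation: P => dPa => ddPaa => dddPaaa => ddddPaaaa => ddddaaaa
Steps: 5


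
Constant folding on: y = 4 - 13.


4 - 13 = -9 at compile time
Optimized: y = -9


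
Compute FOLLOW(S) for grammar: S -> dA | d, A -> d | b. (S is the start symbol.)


$ ∈ FOLLOW(S). For each A -> αBβ: add FIRST(β)\{ε} to FOLLOW(B); if β nullable, add FOLLOW(A).
FOLLOW(S) = {$}


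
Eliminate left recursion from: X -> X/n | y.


Left-recursive alternatives: X/n; non-recursive: y
Introduce X': X -> yX', X' -> /nX' | ε


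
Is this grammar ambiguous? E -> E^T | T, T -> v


precedence layered via separate nonterminal T: deterministic
Unambiguous


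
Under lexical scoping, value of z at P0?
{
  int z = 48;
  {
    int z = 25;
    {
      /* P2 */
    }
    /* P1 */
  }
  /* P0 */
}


z declared in the same block as P0
z = 48


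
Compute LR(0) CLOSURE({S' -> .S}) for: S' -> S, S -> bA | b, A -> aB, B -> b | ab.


Start: S' -> .S
For each item with dot before a nonterminal B, add B -> .γ for every B-production
Closure: [S' -> .S, S -> .bA, S -> .b]


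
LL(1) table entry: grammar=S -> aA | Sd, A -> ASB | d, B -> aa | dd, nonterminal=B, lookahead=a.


For [B, a]: 'a' ∈ FIRST(aa)
Entry: B -> aa


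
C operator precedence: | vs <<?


'<<' is shift (level 8); '|' is bitwise OR (level 3)
Higher level binds tighter
'<<' has higher precedence than '|'


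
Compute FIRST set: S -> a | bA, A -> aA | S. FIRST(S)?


Per alternative of S: FIRST(a) = {a}; FIRST(bA) = {b}
FIRST(S) = {a, b}


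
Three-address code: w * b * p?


Break into single-operator statements:
t1 = w * b
t2 = t1 * p


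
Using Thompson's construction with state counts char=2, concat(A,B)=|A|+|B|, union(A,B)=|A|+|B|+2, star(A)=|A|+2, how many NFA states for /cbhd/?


Syntax tree has 4 char leaf(s), 0 union(s), 0 star(s)
chars contribute 4×2 = 8; each union adds +2; each star adds +2
Total: 8 + 0 + 0 = 8 states


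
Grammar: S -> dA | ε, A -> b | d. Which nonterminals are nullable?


A nonterminal is nullable iff some alternative derives ε (directly, or every symbol in it is nullable)
Nullable: {S}


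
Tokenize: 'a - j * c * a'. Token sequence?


Scan left to right, longest-match per lexeme
Tokens: ID(a), OP(-), ID(j), OP(*), ID(c), OP(*), ID(a)


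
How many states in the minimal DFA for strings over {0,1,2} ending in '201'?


Track the longest suffix of input matching a prefix of '201': 4 classes (prefixes of length 0..3)
Minimal DFA: 4 states


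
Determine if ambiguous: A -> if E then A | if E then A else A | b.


dangling else: 'if E then if E then b else b' parses two ways
Ambiguous


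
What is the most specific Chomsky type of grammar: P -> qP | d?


Right-linear: every RHS is a terminal or a terminal followed by one nonterminal
Classification: Type 3 (Regular)


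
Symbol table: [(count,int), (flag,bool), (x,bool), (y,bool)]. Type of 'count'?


Lookup 'count' → type int


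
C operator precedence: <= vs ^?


'<=' is relational (level 7); '^' is bitwise XOR (level 4)
Higher level binds tighter
'<=' has higher precedence than '^'


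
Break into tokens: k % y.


Scan left to right, longest-match per lexeme
Tokens: ID(k), OP(%), ID(y)


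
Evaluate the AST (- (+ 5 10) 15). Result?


Evaluate inner: (+ 5 10) = 15
Evaluate root: (- 15 15) = 0
Result: 0


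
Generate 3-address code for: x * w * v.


Break into single-operator statements:
t1 = x * w
t2 = t1 * v


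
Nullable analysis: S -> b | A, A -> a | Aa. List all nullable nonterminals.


A nonterminal is nullable iff some alternative derives ε (directly, or every symbol in it is nullable)
Nullable: {}


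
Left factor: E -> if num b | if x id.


Common prefix: 'if'
Factored: E -> if E', E' -> num b | x id


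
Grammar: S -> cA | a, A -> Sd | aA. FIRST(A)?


Per alternative of A: FIRST(Sd) = {a, c}; FIRST(aA) = {a}
FIRST(A) = {a, c}


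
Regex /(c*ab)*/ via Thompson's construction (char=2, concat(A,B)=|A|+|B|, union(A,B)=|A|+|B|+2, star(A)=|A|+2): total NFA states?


Syntax tree has 3 char leaf(s), 0 union(s), 2 star(s)
chars contribute 3×2 = 6; each union adds +2; each star adds +2
Total: 6 + 0 + 4 = 10 states


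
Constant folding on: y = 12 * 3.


12 * 3 = 36 at compile time
Optimized: y = 36


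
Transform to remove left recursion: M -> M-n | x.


Left-recursive alternatives: M-n; non-recursive: x
Introduce M': M -> xM', M' -> -nM' | ε


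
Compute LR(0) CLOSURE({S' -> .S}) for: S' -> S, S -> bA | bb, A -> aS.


Start: S' -> .S
For each item with dot before a nonterminal B, add B -> .γ for every B-production
Closure: [S' -> .S, S -> .bA, S -> .bb]


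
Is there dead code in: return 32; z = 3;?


statement follows a return and is unreachable
Dead: 'z = 3'


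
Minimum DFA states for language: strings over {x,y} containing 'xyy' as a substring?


KMP-style automaton: 3 progress states + 1 absorbing accept = 4
Minimal DFA: 4 states


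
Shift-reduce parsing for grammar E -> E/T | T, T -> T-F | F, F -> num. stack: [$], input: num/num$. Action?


no handle on stack; shift 'num'
Action: shift


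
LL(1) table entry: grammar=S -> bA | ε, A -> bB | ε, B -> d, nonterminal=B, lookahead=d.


For [B, d]: 'd' ∈ FIRST(d)
Entry: B -> d


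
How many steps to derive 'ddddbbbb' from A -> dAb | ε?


Derivation: A => dAb => ddAbb => dddAbbb => ddddAbbbb => ddddbbbb
Steps: 5


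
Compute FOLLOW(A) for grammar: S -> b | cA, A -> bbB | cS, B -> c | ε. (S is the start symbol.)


$ ∈ FOLLOW(S). For each A -> αBβ: add FIRST(β)\{ε} to FOLLOW(B); if β nullable, add FOLLOW(A).
FOLLOW(A) = {$}


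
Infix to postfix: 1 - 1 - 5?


Left to right (same or higher precedence on left)
Postfix: 1 1 - 5 -


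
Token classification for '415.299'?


Pattern: digits with a decimal point
Type: FLOAT_LITERAL


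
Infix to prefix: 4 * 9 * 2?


left-to-right (same/higher precedence on left): tree is (* (* 4 9) 2)
Prefix: * * 4 9 2


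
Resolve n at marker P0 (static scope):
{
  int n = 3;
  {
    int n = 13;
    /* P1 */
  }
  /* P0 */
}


n declared in the same block as P0
n = 3


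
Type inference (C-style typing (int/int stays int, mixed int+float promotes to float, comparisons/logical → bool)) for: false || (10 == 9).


Operand types: bool || bool
Rule: logical operators take bool operands and yield bool
Result type: bool


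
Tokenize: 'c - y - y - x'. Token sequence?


Scan left to right, longest-match per lexeme
Tokens: ID(c), OP(-), ID(y), OP(-), ID(y), OP(-), ID(x)


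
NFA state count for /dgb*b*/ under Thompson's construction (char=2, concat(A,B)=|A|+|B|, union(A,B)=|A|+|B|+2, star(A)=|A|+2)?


Syntax tree has 4 char leaf(s), 0 union(s), 2 star(s)
chars contribute 4×2 = 8; each union adds +2; each star adds +2
Total: 8 + 0 + 4 = 12 states


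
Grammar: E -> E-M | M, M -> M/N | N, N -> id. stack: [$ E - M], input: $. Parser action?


handle 'E-M' on top; lookahead ∈ FOLLOW(E) = {-, $}
Action: reduce (E -> E-M)


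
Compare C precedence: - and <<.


'-' is additive (level 9); '<<' is shift (level 8)
Higher level binds tighter
'-' has higher precedence than '<<'


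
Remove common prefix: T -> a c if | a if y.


Common prefix: 'a'
Factored: T -> a T', T' -> c if | if y


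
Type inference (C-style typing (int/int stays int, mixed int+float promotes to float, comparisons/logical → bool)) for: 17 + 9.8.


Operand types: int + float
Rule: mixed int/float promotes to float; int/int stays int
Result type: float


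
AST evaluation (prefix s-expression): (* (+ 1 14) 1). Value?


Evaluate inner: (+ 1 14) = 15
Evaluate root: (* 15 1) = 15
Result: 15


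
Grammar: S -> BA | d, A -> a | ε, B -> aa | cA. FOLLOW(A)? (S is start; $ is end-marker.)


$ ∈ FOLLOW(S). For each A -> αBβ: add FIRST(β)\{ε} to FOLLOW(B); if β nullable, add FOLLOW(A).
FOLLOW(A) = {$, a}


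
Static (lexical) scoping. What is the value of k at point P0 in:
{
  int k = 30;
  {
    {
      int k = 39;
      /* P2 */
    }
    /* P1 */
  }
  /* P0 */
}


k declared in the same block as P0
k = 30


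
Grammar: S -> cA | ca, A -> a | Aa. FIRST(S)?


Per alternative of S: FIRST(cA) = {c}; FIRST(ca) = {c}
FIRST(S) = {c}


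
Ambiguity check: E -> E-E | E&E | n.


'n-n&n' has two parse trees (no precedence encoded between - and &)
Ambiguous


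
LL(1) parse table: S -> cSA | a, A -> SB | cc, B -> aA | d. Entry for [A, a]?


For [A, a]: 'a' ∈ FIRST(SB)
Entry: A -> SB


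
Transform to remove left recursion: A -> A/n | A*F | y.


Left-recursive alternatives: A/n, A*F; non-recursive: y
Introduce A': A -> yA', A' -> /nA' | *FA' | ε


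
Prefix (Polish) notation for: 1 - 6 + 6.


left-to-right (same/higher precedence on left): tree is (+ (- 1 6) 6)
Prefix: + - 1 6 6


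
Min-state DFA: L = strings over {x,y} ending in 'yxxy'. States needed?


Track the longest suffix of input matching a prefix of 'yxxy': 5 classes (prefixes of length 0..4)
Minimal DFA: 5 states


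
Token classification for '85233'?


Pattern: digits only
Type: INTEGER_LITERAL


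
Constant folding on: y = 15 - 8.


15 - 8 = 7 at compile time
Optimized: y = 7


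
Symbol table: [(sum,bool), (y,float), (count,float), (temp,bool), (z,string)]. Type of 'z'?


Lookup 'z' → type string


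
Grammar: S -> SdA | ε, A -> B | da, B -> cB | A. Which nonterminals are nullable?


A nonterminal is nullable iff some alternative derives ε (directly, or every symbol in it is nullable)
Nullable: {S}


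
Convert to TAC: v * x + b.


Break into single-operator statements:
t1 = v * x
t2 = t1 + b


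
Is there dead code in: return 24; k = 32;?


statement follows a return and is unreachable
Dead: 'k = 32'


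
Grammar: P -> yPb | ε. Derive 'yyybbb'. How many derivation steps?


Derivation: P => yPb => yyPbb => yyyPbbb => yyybbb
Steps: 4


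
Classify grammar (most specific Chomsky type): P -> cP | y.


Right-linear: every RHS is a terminal or a terminal followed by one nonterminal
Classification: Type 3 (Regular)


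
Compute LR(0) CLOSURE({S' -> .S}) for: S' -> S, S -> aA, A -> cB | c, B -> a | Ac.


Start: S' -> .S
For each item with dot before a nonterminal B, add B -> .γ for every B-production
Closure: [S' -> .S, S -> .aA]


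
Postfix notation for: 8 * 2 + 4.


Left to right (same or higher precedence on left)
Postfix: 8 2 * 4 +


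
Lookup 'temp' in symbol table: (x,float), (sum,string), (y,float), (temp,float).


Lookup 'temp' → type float


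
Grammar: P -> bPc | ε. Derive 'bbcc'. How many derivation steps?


Derivation: P => bPc => bbPcc => bbcc
Steps: 3


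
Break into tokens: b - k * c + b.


Scan left to right, longest-match per lexeme
Tokens: ID(b), OP(-), ID(k), OP(*), ID(c), OP(+), ID(b)


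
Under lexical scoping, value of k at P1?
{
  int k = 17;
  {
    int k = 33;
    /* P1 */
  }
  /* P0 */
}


k declared in the same block as P1
k = 33


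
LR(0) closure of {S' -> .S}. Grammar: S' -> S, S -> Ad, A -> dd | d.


Start: S' -> .S
For each item with dot before a nonterminal B, add B -> .γ for every B-production
Closure: [S' -> .S, S -> .Ad, A -> .dd, A -> .d]


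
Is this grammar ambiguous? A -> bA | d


right-linear, alternatives start with distinct terminals 'b' vs 'd': unique leftmost derivation
Unambiguous


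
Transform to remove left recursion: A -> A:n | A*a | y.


Left-recursive alternatives: A:n, A*a; non-recursive: y
Introduce A': A -> yA', A' -> :nA' | *aA' | ε


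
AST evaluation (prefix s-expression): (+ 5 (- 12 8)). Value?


Evaluate inner: (- 12 8) = 4
Evaluate root: (+ 5 4) = 9
Result: 9


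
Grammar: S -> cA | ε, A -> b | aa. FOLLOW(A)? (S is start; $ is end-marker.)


$ ∈ FOLLOW(S). For each A -> αBβ: add FIRST(β)\{ε} to FOLLOW(B); if β nullable, add FOLLOW(A).
FOLLOW(A) = {$}


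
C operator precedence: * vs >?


'*' is multiplicative (level 10); '>' is relational (level 7)
Higher level binds tighter
'*' has higher precedence than '>'


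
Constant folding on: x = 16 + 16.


16 + 16 = 32 at compile time
Optimized: x = 32


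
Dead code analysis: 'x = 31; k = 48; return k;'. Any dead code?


x is assigned but never read
Dead: 'x = 31'


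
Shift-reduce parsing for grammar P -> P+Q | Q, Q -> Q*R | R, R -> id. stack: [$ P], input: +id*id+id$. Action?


shift '+' to continue P -> P+Q
Action: shift


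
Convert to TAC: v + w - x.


Break into single-operator statements:
t1 = v + w
t2 = t1 - x


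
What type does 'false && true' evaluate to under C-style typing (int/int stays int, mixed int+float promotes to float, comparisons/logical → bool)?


Operand types: bool && bool
Rule: logical operators take bool operands and yield bool
Result type: bool


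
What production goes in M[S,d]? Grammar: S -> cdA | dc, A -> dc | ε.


For [S, d]: 'd' ∈ FIRST(dc)
Entry: S -> dc


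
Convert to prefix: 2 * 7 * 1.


left-to-right (same/higher precedence on left): tree is (* (* 2 7) 1)
Prefix: * * 2 7 1


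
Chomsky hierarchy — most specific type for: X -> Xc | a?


Left-linear: every RHS is a terminal or one nonterminal followed by a terminal
Classification: Type 3 (Regular)


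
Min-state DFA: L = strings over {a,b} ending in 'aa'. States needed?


Track the longest suffix of input matching a prefix of 'aa': 3 classes (prefixes of length 0..2)
Minimal DFA: 3 states


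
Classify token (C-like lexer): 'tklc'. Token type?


Pattern: letter/underscore followed by alphanumerics, not a keyword
Type: IDENTIFIER


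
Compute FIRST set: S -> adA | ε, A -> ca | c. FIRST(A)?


Per alternative of A: FIRST(ca) = {c}; FIRST(c) = {c}
FIRST(A) = {c}


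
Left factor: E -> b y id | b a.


Common prefix: 'b'
Factored: E -> b E', E' -> y id | a


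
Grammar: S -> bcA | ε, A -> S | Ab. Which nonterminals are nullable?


A nonterminal is nullable iff some alternative derives ε (directly, or every symbol in it is nullable)
Nullable: {A, S}


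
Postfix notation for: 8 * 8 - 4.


Left to right (same or higher precedence on left)
Postfix: 8 8 * 4 -


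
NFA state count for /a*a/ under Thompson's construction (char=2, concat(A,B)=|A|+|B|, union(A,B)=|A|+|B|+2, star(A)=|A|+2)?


Syntax tree has 2 char leaf(s), 0 union(s), 1 star(s)
chars contribute 2×2 = 4; each union adds +2; each star adds +2
Total: 4 + 0 + 2 = 6 states


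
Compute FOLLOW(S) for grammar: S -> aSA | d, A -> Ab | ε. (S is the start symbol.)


$ ∈ FOLLOW(S). For each A -> αBβ: add FIRST(β)\{ε} to FOLLOW(B); if β nullable, add FOLLOW(A).
FOLLOW(S) = {$, b}


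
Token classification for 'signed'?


Pattern: reserved word
Type: KEYWORD


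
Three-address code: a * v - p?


Break into single-operator statements:
t1 = a * v
t2 = t1 - p


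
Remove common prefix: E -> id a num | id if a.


Common prefix: 'id'
Factored: E -> id E', E' -> a num | if a


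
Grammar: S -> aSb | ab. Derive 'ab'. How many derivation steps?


Derivation: S => ab
Steps: 1


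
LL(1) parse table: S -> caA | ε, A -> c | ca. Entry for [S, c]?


For [S, c]: 'c' ∈ FIRST(caA)
Entry: S -> caA


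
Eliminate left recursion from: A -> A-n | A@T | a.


Left-recursive alternatives: A-n, A@T; non-recursive: a
Introduce A': A -> aA', A' -> -nA' | @TA' | ε


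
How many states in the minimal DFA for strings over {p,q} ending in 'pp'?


Track the longest suffix of input matching a prefix of 'pp': 3 classes (prefixes of length 0..2)
Minimal DFA: 3 states


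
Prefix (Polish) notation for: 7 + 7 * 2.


'*' binds tighter: tree is (+ 7 (* 7 2))
Prefix: + 7 * 7 2


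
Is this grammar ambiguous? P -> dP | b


right-linear, alternatives start with distinct terminals 'd' vs 'b': unique leftmost derivation
Unambiguous


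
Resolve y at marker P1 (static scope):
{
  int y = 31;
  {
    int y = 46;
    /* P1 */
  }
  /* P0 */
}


y declared in the same block as P1
y = 46


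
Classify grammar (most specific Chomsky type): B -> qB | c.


Right-linear: every RHS is a terminal or a terminal followed by one nonterminal
Classification: Type 3 (Regular)


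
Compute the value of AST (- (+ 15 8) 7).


Evaluate inner: (+ 15 8) = 23
Evaluate root: (- 23 7) = 16
Result: 16


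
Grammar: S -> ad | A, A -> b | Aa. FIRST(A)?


Per alternative of A: FIRST(b) = {b}; FIRST(Aa) = {b}
FIRST(A) = {b}


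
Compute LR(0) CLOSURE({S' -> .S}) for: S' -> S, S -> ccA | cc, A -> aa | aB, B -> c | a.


Start: S' -> .S
For each item with dot before a nonterminal B, add B -> .γ for every B-production
Closure: [S' -> .S, S -> .ccA, S -> .cc]


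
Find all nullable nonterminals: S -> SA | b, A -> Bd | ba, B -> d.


A nonterminal is nullable iff some alternative derives ε (directly, or every symbol in it is nullable)
Nullable: {}


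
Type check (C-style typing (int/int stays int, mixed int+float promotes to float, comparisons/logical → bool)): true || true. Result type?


Operand types: bool || bool
Rule: logical operators take bool operands and yield bool
Result type: bool


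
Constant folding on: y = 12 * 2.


12 * 2 = 24 at compile time
Optimized: y = 24


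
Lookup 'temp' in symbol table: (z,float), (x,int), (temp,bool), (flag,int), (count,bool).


Lookup 'temp' → type bool


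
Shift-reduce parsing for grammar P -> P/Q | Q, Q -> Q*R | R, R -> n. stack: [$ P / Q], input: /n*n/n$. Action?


handle 'P/Q' on top; lookahead ∈ FOLLOW(P) = {/, $}
Action: reduce (P -> P/Q)


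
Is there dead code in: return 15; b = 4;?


statement follows a return and is unreachable
Dead: 'b = 4'


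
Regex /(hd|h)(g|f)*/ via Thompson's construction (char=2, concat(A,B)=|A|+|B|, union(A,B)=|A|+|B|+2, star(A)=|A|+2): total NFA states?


Syntax tree has 5 char leaf(s), 2 union(s), 1 star(s)
chars contribute 5×2 = 10; each union adds +2; each star adds +2
Total: 10 + 4 + 2 = 16 states


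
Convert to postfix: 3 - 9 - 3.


Left to right (same or higher precedence on left)
Postfix: 3 9 - 3 -


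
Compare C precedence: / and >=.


'/' is multiplicative (level 10); '>=' is relational (level 7)
Higher level binds tighter
'/' has higher precedence than '>='


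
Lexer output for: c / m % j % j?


Scan left to right, longest-match per lexeme
Tokens: ID(c), OP(/), ID(m), OP(%), ID(j), OP(%), ID(j)


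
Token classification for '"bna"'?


Pattern: double-quoted sequence
Type: STRING_LITERAL


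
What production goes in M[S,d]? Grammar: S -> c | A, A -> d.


For [S, d]: 'd' ∈ FIRST(A)
Entry: S -> A


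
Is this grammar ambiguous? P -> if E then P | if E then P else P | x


dangling else: 'if E then if E then x else x' parses two ways
Ambiguous


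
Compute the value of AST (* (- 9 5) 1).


Evaluate inner: (- 9 5) = 4
Evaluate root: (* 4 1) = 4
Result: 4


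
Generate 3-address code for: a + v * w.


Break into single-operator statements:
t1 = v * w
t2 = a + t1


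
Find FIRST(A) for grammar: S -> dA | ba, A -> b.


Per alternative of A: FIRST(b) = {b}
FIRST(A) = {b}


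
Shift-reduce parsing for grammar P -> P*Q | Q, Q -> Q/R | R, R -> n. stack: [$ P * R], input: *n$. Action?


'R' (not preceded by Q/) is the handle for Q -> R
Action: reduce (Q -> R)


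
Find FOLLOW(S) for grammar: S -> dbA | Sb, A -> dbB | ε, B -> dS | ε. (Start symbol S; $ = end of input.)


$ ∈ FOLLOW(S). For each A -> αBβ: add FIRST(β)\{ε} to FOLLOW(B); if β nullable, add FOLLOW(A).
FOLLOW(S) = {$, b}


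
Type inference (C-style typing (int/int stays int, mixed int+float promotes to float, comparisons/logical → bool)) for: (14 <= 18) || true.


Operand types: bool || bool
Rule: logical operators take bool operands and yield bool
Result type: bool


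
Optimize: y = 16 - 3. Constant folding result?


16 - 3 = 13 at compile time
Optimized: y = 13


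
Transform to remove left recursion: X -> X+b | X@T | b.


Left-recursive alternatives: X+b, X@T; non-recursive: b
Introduce X': X -> bX', X' -> +bX' | @TX' | ε


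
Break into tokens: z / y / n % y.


Scan left to right, longest-match per lexeme
Tokens: ID(z), OP(/), ID(y), OP(/), ID(n), OP(%), ID(y)


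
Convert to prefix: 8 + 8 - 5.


left-to-right (same/higher precedence on left): tree is (- (+ 8 8) 5)
Prefix: - + 8 8 5


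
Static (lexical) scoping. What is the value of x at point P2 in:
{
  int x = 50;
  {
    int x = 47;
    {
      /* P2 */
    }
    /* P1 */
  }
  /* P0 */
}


P2's block does not declare x; resolves to the enclosing declaration at depth 1
x = 47


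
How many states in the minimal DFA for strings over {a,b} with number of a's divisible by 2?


Track (count of a) mod 2: states 0..1, accept at 0
Minimal DFA: 2 states
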